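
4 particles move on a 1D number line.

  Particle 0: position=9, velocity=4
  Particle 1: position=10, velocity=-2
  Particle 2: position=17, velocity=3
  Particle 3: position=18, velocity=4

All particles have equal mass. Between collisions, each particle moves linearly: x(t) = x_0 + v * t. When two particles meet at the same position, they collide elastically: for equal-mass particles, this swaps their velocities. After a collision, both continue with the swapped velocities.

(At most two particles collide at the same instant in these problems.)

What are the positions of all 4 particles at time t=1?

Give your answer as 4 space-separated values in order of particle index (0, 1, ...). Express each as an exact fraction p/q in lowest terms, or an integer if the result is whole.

Collision at t=1/6: particles 0 and 1 swap velocities; positions: p0=29/3 p1=29/3 p2=35/2 p3=56/3; velocities now: v0=-2 v1=4 v2=3 v3=4
Advance to t=1 (no further collisions before then); velocities: v0=-2 v1=4 v2=3 v3=4; positions = 8 13 20 22

Answer: 8 13 20 22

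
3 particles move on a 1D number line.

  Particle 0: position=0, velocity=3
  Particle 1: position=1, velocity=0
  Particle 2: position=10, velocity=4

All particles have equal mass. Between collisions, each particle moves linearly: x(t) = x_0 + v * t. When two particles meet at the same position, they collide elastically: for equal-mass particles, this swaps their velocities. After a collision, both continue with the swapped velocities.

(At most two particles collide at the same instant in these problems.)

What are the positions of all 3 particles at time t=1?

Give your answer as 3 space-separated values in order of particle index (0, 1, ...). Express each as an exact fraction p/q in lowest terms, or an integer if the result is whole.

Collision at t=1/3: particles 0 and 1 swap velocities; positions: p0=1 p1=1 p2=34/3; velocities now: v0=0 v1=3 v2=4
Advance to t=1 (no further collisions before then); velocities: v0=0 v1=3 v2=4; positions = 1 3 14

Answer: 1 3 14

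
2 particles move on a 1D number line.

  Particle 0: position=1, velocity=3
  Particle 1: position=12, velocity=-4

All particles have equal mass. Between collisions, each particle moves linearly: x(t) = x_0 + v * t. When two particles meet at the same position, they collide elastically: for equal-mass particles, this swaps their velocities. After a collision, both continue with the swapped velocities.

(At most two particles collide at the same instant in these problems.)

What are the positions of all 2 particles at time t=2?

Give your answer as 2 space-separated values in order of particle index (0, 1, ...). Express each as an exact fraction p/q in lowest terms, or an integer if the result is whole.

Answer: 4 7

Derivation:
Collision at t=11/7: particles 0 and 1 swap velocities; positions: p0=40/7 p1=40/7; velocities now: v0=-4 v1=3
Advance to t=2 (no further collisions before then); velocities: v0=-4 v1=3; positions = 4 7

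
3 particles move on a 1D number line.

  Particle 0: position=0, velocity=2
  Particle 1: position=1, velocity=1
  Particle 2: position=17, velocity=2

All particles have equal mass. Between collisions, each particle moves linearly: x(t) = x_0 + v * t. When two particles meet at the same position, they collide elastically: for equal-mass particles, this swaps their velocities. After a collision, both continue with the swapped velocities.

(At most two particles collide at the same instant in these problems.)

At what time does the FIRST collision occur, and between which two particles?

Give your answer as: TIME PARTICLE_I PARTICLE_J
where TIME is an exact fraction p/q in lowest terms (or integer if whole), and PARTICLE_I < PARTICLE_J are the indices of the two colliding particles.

Pair (0,1): pos 0,1 vel 2,1 -> gap=1, closing at 1/unit, collide at t=1
Pair (1,2): pos 1,17 vel 1,2 -> not approaching (rel speed -1 <= 0)
Earliest collision: t=1 between 0 and 1

Answer: 1 0 1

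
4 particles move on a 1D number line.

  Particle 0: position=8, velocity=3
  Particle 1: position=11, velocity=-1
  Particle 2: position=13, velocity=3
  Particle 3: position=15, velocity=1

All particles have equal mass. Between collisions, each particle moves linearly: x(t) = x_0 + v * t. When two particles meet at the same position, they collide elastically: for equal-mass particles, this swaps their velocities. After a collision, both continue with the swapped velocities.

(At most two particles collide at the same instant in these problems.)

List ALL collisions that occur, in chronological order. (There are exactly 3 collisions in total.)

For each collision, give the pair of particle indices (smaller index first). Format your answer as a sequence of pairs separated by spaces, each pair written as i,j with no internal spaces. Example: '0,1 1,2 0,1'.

Answer: 0,1 2,3 1,2

Derivation:
Collision at t=3/4: particles 0 and 1 swap velocities; positions: p0=41/4 p1=41/4 p2=61/4 p3=63/4; velocities now: v0=-1 v1=3 v2=3 v3=1
Collision at t=1: particles 2 and 3 swap velocities; positions: p0=10 p1=11 p2=16 p3=16; velocities now: v0=-1 v1=3 v2=1 v3=3
Collision at t=7/2: particles 1 and 2 swap velocities; positions: p0=15/2 p1=37/2 p2=37/2 p3=47/2; velocities now: v0=-1 v1=1 v2=3 v3=3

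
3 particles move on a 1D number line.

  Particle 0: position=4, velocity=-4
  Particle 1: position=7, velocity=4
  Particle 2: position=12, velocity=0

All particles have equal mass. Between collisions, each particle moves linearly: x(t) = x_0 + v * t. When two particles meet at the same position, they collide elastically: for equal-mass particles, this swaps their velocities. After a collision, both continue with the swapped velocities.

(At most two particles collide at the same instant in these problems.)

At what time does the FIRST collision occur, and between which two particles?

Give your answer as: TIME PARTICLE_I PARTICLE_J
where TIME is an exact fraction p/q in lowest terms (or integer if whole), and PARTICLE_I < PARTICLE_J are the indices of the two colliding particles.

Pair (0,1): pos 4,7 vel -4,4 -> not approaching (rel speed -8 <= 0)
Pair (1,2): pos 7,12 vel 4,0 -> gap=5, closing at 4/unit, collide at t=5/4
Earliest collision: t=5/4 between 1 and 2

Answer: 5/4 1 2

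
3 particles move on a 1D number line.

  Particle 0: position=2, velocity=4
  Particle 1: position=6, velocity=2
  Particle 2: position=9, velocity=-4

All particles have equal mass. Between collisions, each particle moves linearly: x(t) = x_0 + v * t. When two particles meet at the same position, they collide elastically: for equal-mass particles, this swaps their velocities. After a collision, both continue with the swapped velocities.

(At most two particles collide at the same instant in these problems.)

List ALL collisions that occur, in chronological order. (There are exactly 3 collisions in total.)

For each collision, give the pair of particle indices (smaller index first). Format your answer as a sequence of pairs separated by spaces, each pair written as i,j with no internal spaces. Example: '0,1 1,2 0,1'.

Collision at t=1/2: particles 1 and 2 swap velocities; positions: p0=4 p1=7 p2=7; velocities now: v0=4 v1=-4 v2=2
Collision at t=7/8: particles 0 and 1 swap velocities; positions: p0=11/2 p1=11/2 p2=31/4; velocities now: v0=-4 v1=4 v2=2
Collision at t=2: particles 1 and 2 swap velocities; positions: p0=1 p1=10 p2=10; velocities now: v0=-4 v1=2 v2=4

Answer: 1,2 0,1 1,2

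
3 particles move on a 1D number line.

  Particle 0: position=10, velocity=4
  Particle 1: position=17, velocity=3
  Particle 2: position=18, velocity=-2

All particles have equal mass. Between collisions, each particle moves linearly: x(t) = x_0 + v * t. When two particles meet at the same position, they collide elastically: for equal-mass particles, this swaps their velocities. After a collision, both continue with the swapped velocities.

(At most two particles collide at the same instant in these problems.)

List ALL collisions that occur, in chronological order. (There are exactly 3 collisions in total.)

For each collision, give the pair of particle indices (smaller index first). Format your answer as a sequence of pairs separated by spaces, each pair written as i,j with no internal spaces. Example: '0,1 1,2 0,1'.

Collision at t=1/5: particles 1 and 2 swap velocities; positions: p0=54/5 p1=88/5 p2=88/5; velocities now: v0=4 v1=-2 v2=3
Collision at t=4/3: particles 0 and 1 swap velocities; positions: p0=46/3 p1=46/3 p2=21; velocities now: v0=-2 v1=4 v2=3
Collision at t=7: particles 1 and 2 swap velocities; positions: p0=4 p1=38 p2=38; velocities now: v0=-2 v1=3 v2=4

Answer: 1,2 0,1 1,2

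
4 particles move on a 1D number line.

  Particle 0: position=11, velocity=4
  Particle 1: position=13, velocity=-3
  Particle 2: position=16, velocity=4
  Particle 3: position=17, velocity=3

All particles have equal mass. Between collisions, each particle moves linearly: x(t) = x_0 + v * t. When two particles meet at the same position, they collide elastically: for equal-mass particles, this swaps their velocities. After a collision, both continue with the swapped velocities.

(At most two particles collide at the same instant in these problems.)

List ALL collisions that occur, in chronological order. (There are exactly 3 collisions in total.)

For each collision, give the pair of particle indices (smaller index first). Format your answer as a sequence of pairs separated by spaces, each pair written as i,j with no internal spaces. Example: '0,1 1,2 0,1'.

Answer: 0,1 2,3 1,2

Derivation:
Collision at t=2/7: particles 0 and 1 swap velocities; positions: p0=85/7 p1=85/7 p2=120/7 p3=125/7; velocities now: v0=-3 v1=4 v2=4 v3=3
Collision at t=1: particles 2 and 3 swap velocities; positions: p0=10 p1=15 p2=20 p3=20; velocities now: v0=-3 v1=4 v2=3 v3=4
Collision at t=6: particles 1 and 2 swap velocities; positions: p0=-5 p1=35 p2=35 p3=40; velocities now: v0=-3 v1=3 v2=4 v3=4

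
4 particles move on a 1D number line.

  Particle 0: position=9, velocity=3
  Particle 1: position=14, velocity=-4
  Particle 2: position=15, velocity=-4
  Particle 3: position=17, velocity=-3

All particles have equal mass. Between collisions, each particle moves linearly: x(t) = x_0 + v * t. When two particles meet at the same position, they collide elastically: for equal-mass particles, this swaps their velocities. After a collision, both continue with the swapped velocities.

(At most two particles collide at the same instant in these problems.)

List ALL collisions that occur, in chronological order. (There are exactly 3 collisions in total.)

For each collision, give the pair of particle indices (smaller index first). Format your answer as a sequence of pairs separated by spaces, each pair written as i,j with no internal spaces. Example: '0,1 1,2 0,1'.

Answer: 0,1 1,2 2,3

Derivation:
Collision at t=5/7: particles 0 and 1 swap velocities; positions: p0=78/7 p1=78/7 p2=85/7 p3=104/7; velocities now: v0=-4 v1=3 v2=-4 v3=-3
Collision at t=6/7: particles 1 and 2 swap velocities; positions: p0=74/7 p1=81/7 p2=81/7 p3=101/7; velocities now: v0=-4 v1=-4 v2=3 v3=-3
Collision at t=4/3: particles 2 and 3 swap velocities; positions: p0=26/3 p1=29/3 p2=13 p3=13; velocities now: v0=-4 v1=-4 v2=-3 v3=3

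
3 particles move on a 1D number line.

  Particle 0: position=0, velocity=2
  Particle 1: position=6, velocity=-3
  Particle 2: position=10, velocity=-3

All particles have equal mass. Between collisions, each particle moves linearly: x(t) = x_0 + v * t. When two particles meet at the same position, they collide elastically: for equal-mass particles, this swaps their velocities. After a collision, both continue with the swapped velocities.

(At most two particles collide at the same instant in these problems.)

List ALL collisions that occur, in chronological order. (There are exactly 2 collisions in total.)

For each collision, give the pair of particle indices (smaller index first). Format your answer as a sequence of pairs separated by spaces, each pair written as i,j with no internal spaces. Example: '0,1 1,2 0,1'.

Answer: 0,1 1,2

Derivation:
Collision at t=6/5: particles 0 and 1 swap velocities; positions: p0=12/5 p1=12/5 p2=32/5; velocities now: v0=-3 v1=2 v2=-3
Collision at t=2: particles 1 and 2 swap velocities; positions: p0=0 p1=4 p2=4; velocities now: v0=-3 v1=-3 v2=2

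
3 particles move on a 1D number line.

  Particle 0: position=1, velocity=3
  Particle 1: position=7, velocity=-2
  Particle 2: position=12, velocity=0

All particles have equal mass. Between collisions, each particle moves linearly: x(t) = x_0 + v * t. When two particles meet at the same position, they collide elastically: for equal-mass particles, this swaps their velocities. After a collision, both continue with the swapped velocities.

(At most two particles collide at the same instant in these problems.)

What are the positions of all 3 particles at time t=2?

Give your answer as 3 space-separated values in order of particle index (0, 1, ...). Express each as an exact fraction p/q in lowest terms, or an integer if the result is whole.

Collision at t=6/5: particles 0 and 1 swap velocities; positions: p0=23/5 p1=23/5 p2=12; velocities now: v0=-2 v1=3 v2=0
Advance to t=2 (no further collisions before then); velocities: v0=-2 v1=3 v2=0; positions = 3 7 12

Answer: 3 7 12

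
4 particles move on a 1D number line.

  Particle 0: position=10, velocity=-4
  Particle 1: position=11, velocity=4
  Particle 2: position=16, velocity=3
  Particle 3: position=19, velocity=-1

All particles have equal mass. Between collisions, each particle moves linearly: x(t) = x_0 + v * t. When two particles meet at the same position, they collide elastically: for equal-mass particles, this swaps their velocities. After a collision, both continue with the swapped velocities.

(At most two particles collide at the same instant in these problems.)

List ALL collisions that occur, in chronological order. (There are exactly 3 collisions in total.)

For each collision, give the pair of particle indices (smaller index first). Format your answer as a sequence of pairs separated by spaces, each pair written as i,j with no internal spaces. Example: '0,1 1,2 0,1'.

Collision at t=3/4: particles 2 and 3 swap velocities; positions: p0=7 p1=14 p2=73/4 p3=73/4; velocities now: v0=-4 v1=4 v2=-1 v3=3
Collision at t=8/5: particles 1 and 2 swap velocities; positions: p0=18/5 p1=87/5 p2=87/5 p3=104/5; velocities now: v0=-4 v1=-1 v2=4 v3=3
Collision at t=5: particles 2 and 3 swap velocities; positions: p0=-10 p1=14 p2=31 p3=31; velocities now: v0=-4 v1=-1 v2=3 v3=4

Answer: 2,3 1,2 2,3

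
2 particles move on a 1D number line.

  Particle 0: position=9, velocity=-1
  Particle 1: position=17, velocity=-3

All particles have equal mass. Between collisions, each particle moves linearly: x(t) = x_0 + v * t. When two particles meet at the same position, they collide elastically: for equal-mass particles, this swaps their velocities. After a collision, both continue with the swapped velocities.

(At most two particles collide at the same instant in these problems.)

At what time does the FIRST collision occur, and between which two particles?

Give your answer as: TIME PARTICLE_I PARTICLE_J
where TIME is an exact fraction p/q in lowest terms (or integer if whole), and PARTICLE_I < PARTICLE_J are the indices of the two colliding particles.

Answer: 4 0 1

Derivation:
Pair (0,1): pos 9,17 vel -1,-3 -> gap=8, closing at 2/unit, collide at t=4
Earliest collision: t=4 between 0 and 1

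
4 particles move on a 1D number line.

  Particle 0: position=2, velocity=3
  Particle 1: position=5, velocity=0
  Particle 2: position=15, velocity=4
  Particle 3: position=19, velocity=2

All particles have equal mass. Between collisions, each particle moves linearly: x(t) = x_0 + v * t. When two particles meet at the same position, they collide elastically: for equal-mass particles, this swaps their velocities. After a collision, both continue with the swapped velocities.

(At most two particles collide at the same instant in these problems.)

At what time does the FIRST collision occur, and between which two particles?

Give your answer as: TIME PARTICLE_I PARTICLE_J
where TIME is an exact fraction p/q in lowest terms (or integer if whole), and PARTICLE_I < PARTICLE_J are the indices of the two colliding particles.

Answer: 1 0 1

Derivation:
Pair (0,1): pos 2,5 vel 3,0 -> gap=3, closing at 3/unit, collide at t=1
Pair (1,2): pos 5,15 vel 0,4 -> not approaching (rel speed -4 <= 0)
Pair (2,3): pos 15,19 vel 4,2 -> gap=4, closing at 2/unit, collide at t=2
Earliest collision: t=1 between 0 and 1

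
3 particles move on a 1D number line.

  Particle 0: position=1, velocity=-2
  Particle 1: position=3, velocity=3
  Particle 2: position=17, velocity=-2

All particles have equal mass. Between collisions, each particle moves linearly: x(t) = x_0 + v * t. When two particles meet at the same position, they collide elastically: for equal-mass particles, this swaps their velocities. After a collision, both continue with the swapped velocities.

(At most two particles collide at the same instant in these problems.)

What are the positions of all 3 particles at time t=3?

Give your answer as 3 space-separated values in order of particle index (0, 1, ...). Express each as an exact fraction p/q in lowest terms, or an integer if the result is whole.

Answer: -5 11 12

Derivation:
Collision at t=14/5: particles 1 and 2 swap velocities; positions: p0=-23/5 p1=57/5 p2=57/5; velocities now: v0=-2 v1=-2 v2=3
Advance to t=3 (no further collisions before then); velocities: v0=-2 v1=-2 v2=3; positions = -5 11 12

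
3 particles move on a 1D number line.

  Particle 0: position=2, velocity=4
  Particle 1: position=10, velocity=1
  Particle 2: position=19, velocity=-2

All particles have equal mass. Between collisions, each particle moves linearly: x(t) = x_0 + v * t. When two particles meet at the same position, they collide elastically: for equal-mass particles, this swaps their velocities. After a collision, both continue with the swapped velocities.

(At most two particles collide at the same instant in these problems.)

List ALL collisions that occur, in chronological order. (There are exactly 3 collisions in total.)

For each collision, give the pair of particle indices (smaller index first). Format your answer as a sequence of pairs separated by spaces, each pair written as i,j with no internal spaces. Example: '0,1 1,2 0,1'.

Collision at t=8/3: particles 0 and 1 swap velocities; positions: p0=38/3 p1=38/3 p2=41/3; velocities now: v0=1 v1=4 v2=-2
Collision at t=17/6: particles 1 and 2 swap velocities; positions: p0=77/6 p1=40/3 p2=40/3; velocities now: v0=1 v1=-2 v2=4
Collision at t=3: particles 0 and 1 swap velocities; positions: p0=13 p1=13 p2=14; velocities now: v0=-2 v1=1 v2=4

Answer: 0,1 1,2 0,1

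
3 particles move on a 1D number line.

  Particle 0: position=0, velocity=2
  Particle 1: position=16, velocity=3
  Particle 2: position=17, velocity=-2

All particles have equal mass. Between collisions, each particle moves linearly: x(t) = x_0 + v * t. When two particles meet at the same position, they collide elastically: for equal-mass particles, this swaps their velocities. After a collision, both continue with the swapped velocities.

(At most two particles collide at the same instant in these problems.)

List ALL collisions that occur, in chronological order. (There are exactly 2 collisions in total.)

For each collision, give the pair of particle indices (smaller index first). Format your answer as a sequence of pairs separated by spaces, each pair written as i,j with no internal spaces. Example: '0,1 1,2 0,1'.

Answer: 1,2 0,1

Derivation:
Collision at t=1/5: particles 1 and 2 swap velocities; positions: p0=2/5 p1=83/5 p2=83/5; velocities now: v0=2 v1=-2 v2=3
Collision at t=17/4: particles 0 and 1 swap velocities; positions: p0=17/2 p1=17/2 p2=115/4; velocities now: v0=-2 v1=2 v2=3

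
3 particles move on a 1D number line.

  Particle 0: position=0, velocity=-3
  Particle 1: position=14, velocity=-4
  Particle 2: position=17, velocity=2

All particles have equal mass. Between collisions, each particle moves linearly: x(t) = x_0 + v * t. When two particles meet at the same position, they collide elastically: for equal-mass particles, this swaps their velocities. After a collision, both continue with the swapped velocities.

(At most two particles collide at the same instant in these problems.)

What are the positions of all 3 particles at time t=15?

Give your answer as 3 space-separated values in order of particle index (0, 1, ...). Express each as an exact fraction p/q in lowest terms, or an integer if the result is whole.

Collision at t=14: particles 0 and 1 swap velocities; positions: p0=-42 p1=-42 p2=45; velocities now: v0=-4 v1=-3 v2=2
Advance to t=15 (no further collisions before then); velocities: v0=-4 v1=-3 v2=2; positions = -46 -45 47

Answer: -46 -45 47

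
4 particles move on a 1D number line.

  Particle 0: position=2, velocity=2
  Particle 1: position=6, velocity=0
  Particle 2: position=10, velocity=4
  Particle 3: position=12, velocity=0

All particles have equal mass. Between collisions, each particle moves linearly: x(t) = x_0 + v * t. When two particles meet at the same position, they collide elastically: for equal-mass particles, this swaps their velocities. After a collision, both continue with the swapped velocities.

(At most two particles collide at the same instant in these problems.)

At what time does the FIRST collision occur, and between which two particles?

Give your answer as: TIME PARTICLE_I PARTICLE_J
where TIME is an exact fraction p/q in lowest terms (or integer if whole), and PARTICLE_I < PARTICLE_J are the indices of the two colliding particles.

Pair (0,1): pos 2,6 vel 2,0 -> gap=4, closing at 2/unit, collide at t=2
Pair (1,2): pos 6,10 vel 0,4 -> not approaching (rel speed -4 <= 0)
Pair (2,3): pos 10,12 vel 4,0 -> gap=2, closing at 4/unit, collide at t=1/2
Earliest collision: t=1/2 between 2 and 3

Answer: 1/2 2 3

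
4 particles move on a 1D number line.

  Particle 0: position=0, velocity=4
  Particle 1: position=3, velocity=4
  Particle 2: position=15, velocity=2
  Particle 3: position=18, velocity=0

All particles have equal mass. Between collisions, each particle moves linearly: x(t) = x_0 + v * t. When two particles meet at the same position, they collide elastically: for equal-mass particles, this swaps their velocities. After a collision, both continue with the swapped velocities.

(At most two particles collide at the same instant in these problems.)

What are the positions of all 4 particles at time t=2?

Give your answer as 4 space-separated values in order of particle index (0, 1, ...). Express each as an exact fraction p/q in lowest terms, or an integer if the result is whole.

Answer: 8 11 18 19

Derivation:
Collision at t=3/2: particles 2 and 3 swap velocities; positions: p0=6 p1=9 p2=18 p3=18; velocities now: v0=4 v1=4 v2=0 v3=2
Advance to t=2 (no further collisions before then); velocities: v0=4 v1=4 v2=0 v3=2; positions = 8 11 18 19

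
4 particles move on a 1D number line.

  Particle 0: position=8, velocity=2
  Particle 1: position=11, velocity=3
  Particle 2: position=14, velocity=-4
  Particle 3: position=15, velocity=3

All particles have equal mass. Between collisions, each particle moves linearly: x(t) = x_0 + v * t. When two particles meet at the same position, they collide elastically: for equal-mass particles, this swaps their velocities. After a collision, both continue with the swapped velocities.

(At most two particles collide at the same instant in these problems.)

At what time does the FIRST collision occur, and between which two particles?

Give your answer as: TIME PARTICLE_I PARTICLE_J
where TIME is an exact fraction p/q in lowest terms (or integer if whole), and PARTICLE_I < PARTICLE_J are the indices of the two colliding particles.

Pair (0,1): pos 8,11 vel 2,3 -> not approaching (rel speed -1 <= 0)
Pair (1,2): pos 11,14 vel 3,-4 -> gap=3, closing at 7/unit, collide at t=3/7
Pair (2,3): pos 14,15 vel -4,3 -> not approaching (rel speed -7 <= 0)
Earliest collision: t=3/7 between 1 and 2

Answer: 3/7 1 2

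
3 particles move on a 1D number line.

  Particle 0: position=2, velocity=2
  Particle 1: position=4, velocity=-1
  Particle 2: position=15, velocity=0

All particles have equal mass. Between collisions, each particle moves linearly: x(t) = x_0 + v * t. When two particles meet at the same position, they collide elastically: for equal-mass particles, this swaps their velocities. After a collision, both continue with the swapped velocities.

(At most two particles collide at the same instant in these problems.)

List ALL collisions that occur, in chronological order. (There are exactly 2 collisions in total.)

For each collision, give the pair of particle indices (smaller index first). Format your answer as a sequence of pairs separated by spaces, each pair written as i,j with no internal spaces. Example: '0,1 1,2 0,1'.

Collision at t=2/3: particles 0 and 1 swap velocities; positions: p0=10/3 p1=10/3 p2=15; velocities now: v0=-1 v1=2 v2=0
Collision at t=13/2: particles 1 and 2 swap velocities; positions: p0=-5/2 p1=15 p2=15; velocities now: v0=-1 v1=0 v2=2

Answer: 0,1 1,2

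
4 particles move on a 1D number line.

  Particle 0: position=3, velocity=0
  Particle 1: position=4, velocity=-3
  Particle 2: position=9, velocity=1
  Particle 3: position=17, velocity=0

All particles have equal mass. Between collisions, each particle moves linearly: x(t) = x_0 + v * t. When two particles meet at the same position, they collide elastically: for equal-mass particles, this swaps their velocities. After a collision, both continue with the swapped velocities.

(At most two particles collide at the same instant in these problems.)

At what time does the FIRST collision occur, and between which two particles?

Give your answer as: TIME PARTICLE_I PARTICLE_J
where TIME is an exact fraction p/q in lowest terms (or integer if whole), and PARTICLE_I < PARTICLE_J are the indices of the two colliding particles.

Pair (0,1): pos 3,4 vel 0,-3 -> gap=1, closing at 3/unit, collide at t=1/3
Pair (1,2): pos 4,9 vel -3,1 -> not approaching (rel speed -4 <= 0)
Pair (2,3): pos 9,17 vel 1,0 -> gap=8, closing at 1/unit, collide at t=8
Earliest collision: t=1/3 between 0 and 1

Answer: 1/3 0 1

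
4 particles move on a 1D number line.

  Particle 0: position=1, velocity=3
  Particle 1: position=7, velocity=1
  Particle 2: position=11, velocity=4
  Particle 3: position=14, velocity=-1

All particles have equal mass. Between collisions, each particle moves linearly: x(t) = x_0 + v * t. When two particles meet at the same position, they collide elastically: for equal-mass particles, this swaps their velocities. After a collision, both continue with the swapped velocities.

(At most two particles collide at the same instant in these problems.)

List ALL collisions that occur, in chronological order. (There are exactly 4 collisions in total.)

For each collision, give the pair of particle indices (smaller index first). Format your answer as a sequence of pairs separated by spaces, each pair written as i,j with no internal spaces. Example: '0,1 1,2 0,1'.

Collision at t=3/5: particles 2 and 3 swap velocities; positions: p0=14/5 p1=38/5 p2=67/5 p3=67/5; velocities now: v0=3 v1=1 v2=-1 v3=4
Collision at t=3: particles 0 and 1 swap velocities; positions: p0=10 p1=10 p2=11 p3=23; velocities now: v0=1 v1=3 v2=-1 v3=4
Collision at t=13/4: particles 1 and 2 swap velocities; positions: p0=41/4 p1=43/4 p2=43/4 p3=24; velocities now: v0=1 v1=-1 v2=3 v3=4
Collision at t=7/2: particles 0 and 1 swap velocities; positions: p0=21/2 p1=21/2 p2=23/2 p3=25; velocities now: v0=-1 v1=1 v2=3 v3=4

Answer: 2,3 0,1 1,2 0,1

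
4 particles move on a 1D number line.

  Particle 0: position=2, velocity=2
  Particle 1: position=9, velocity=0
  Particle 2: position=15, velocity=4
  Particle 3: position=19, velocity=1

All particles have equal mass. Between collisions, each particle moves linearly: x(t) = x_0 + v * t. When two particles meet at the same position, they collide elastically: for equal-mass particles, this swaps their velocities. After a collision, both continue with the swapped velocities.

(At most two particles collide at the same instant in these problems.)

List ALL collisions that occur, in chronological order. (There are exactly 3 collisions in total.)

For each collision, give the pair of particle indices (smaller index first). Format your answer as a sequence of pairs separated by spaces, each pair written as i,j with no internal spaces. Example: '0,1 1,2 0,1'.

Collision at t=4/3: particles 2 and 3 swap velocities; positions: p0=14/3 p1=9 p2=61/3 p3=61/3; velocities now: v0=2 v1=0 v2=1 v3=4
Collision at t=7/2: particles 0 and 1 swap velocities; positions: p0=9 p1=9 p2=45/2 p3=29; velocities now: v0=0 v1=2 v2=1 v3=4
Collision at t=17: particles 1 and 2 swap velocities; positions: p0=9 p1=36 p2=36 p3=83; velocities now: v0=0 v1=1 v2=2 v3=4

Answer: 2,3 0,1 1,2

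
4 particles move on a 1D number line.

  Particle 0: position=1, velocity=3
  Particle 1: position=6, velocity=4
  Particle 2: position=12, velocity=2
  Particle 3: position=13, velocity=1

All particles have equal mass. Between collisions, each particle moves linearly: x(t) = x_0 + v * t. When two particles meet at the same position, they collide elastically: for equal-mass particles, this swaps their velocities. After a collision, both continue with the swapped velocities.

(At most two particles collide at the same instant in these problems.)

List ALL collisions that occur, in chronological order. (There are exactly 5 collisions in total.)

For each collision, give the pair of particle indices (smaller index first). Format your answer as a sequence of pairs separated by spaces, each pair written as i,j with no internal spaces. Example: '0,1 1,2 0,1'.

Answer: 2,3 1,2 2,3 0,1 1,2

Derivation:
Collision at t=1: particles 2 and 3 swap velocities; positions: p0=4 p1=10 p2=14 p3=14; velocities now: v0=3 v1=4 v2=1 v3=2
Collision at t=7/3: particles 1 and 2 swap velocities; positions: p0=8 p1=46/3 p2=46/3 p3=50/3; velocities now: v0=3 v1=1 v2=4 v3=2
Collision at t=3: particles 2 and 3 swap velocities; positions: p0=10 p1=16 p2=18 p3=18; velocities now: v0=3 v1=1 v2=2 v3=4
Collision at t=6: particles 0 and 1 swap velocities; positions: p0=19 p1=19 p2=24 p3=30; velocities now: v0=1 v1=3 v2=2 v3=4
Collision at t=11: particles 1 and 2 swap velocities; positions: p0=24 p1=34 p2=34 p3=50; velocities now: v0=1 v1=2 v2=3 v3=4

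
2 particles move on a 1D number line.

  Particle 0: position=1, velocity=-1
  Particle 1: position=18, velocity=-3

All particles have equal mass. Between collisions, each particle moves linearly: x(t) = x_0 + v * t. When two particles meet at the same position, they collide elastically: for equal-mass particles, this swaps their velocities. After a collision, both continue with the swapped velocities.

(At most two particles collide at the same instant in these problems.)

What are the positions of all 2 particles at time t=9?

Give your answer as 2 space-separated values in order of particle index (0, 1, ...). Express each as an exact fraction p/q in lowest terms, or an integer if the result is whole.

Answer: -9 -8

Derivation:
Collision at t=17/2: particles 0 and 1 swap velocities; positions: p0=-15/2 p1=-15/2; velocities now: v0=-3 v1=-1
Advance to t=9 (no further collisions before then); velocities: v0=-3 v1=-1; positions = -9 -8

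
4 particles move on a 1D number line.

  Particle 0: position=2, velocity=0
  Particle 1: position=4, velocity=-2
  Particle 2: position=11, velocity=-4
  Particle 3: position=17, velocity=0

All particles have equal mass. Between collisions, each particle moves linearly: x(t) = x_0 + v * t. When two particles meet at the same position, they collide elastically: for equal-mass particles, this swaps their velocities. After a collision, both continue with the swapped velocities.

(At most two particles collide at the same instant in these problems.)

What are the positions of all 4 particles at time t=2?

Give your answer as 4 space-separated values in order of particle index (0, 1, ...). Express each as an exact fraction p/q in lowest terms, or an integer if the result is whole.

Answer: 0 2 3 17

Derivation:
Collision at t=1: particles 0 and 1 swap velocities; positions: p0=2 p1=2 p2=7 p3=17; velocities now: v0=-2 v1=0 v2=-4 v3=0
Advance to t=2 (no further collisions before then); velocities: v0=-2 v1=0 v2=-4 v3=0; positions = 0 2 3 17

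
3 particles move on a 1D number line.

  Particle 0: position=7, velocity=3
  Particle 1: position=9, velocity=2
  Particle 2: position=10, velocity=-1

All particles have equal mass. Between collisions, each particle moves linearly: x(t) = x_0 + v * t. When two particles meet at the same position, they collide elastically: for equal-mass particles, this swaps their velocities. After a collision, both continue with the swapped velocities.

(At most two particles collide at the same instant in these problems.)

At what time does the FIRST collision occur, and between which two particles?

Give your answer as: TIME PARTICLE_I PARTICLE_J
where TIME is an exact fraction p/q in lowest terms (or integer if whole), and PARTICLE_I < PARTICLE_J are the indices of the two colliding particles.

Pair (0,1): pos 7,9 vel 3,2 -> gap=2, closing at 1/unit, collide at t=2
Pair (1,2): pos 9,10 vel 2,-1 -> gap=1, closing at 3/unit, collide at t=1/3
Earliest collision: t=1/3 between 1 and 2

Answer: 1/3 1 2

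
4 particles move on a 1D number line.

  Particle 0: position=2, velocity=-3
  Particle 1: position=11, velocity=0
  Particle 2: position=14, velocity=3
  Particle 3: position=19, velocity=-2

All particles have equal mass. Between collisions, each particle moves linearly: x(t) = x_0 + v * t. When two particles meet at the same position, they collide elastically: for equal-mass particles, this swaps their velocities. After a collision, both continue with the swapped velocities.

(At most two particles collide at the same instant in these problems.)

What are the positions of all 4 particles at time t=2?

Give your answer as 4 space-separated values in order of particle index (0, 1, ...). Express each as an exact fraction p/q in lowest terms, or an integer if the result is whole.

Collision at t=1: particles 2 and 3 swap velocities; positions: p0=-1 p1=11 p2=17 p3=17; velocities now: v0=-3 v1=0 v2=-2 v3=3
Advance to t=2 (no further collisions before then); velocities: v0=-3 v1=0 v2=-2 v3=3; positions = -4 11 15 20

Answer: -4 11 15 20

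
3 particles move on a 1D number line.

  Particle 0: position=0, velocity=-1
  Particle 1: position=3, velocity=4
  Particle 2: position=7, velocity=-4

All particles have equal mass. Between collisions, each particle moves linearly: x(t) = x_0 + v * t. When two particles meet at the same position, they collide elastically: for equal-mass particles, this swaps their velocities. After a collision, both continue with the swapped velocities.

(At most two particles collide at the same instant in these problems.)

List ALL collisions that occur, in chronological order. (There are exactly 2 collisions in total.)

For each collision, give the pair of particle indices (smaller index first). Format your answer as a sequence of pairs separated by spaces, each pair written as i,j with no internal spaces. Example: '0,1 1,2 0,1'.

Answer: 1,2 0,1

Derivation:
Collision at t=1/2: particles 1 and 2 swap velocities; positions: p0=-1/2 p1=5 p2=5; velocities now: v0=-1 v1=-4 v2=4
Collision at t=7/3: particles 0 and 1 swap velocities; positions: p0=-7/3 p1=-7/3 p2=37/3; velocities now: v0=-4 v1=-1 v2=4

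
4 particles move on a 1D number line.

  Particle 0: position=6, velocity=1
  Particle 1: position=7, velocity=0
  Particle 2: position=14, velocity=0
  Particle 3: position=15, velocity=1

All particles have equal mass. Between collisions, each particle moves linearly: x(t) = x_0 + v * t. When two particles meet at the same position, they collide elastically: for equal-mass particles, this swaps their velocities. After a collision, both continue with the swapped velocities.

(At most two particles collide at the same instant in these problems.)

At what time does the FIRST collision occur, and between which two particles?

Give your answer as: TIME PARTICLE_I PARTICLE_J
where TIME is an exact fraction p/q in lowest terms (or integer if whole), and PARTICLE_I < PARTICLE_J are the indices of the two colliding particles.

Pair (0,1): pos 6,7 vel 1,0 -> gap=1, closing at 1/unit, collide at t=1
Pair (1,2): pos 7,14 vel 0,0 -> not approaching (rel speed 0 <= 0)
Pair (2,3): pos 14,15 vel 0,1 -> not approaching (rel speed -1 <= 0)
Earliest collision: t=1 between 0 and 1

Answer: 1 0 1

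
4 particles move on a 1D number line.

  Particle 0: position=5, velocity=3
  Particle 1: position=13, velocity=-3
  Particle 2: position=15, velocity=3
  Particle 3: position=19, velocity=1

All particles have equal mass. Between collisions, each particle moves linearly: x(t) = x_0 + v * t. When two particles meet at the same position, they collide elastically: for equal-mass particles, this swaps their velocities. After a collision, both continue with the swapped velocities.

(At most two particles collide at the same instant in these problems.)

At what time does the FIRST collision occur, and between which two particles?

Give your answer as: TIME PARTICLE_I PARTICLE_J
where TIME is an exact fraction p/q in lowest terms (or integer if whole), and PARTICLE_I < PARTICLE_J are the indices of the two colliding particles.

Pair (0,1): pos 5,13 vel 3,-3 -> gap=8, closing at 6/unit, collide at t=4/3
Pair (1,2): pos 13,15 vel -3,3 -> not approaching (rel speed -6 <= 0)
Pair (2,3): pos 15,19 vel 3,1 -> gap=4, closing at 2/unit, collide at t=2
Earliest collision: t=4/3 between 0 and 1

Answer: 4/3 0 1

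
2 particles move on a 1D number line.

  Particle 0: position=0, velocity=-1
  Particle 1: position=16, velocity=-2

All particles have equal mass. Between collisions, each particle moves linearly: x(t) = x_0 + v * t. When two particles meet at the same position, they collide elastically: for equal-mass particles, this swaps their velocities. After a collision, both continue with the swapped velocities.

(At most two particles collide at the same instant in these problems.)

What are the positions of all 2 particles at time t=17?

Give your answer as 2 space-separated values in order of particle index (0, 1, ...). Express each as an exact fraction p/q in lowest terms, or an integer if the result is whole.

Answer: -18 -17

Derivation:
Collision at t=16: particles 0 and 1 swap velocities; positions: p0=-16 p1=-16; velocities now: v0=-2 v1=-1
Advance to t=17 (no further collisions before then); velocities: v0=-2 v1=-1; positions = -18 -17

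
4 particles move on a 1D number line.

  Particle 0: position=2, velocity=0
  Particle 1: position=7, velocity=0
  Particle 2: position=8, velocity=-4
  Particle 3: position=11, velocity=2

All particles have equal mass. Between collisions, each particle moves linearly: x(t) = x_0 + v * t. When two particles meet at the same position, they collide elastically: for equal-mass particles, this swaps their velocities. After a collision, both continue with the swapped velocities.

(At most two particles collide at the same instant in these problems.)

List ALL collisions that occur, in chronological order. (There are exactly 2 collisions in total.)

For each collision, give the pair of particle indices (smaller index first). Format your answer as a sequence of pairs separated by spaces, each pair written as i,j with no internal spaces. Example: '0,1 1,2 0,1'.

Collision at t=1/4: particles 1 and 2 swap velocities; positions: p0=2 p1=7 p2=7 p3=23/2; velocities now: v0=0 v1=-4 v2=0 v3=2
Collision at t=3/2: particles 0 and 1 swap velocities; positions: p0=2 p1=2 p2=7 p3=14; velocities now: v0=-4 v1=0 v2=0 v3=2

Answer: 1,2 0,1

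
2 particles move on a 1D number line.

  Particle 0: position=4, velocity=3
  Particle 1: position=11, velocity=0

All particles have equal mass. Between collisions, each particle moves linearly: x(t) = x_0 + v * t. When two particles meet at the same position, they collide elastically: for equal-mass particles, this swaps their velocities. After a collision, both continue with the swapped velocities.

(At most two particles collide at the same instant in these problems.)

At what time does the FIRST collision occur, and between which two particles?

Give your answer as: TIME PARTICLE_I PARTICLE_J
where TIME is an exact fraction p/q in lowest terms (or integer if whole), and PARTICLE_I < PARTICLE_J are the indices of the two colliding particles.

Pair (0,1): pos 4,11 vel 3,0 -> gap=7, closing at 3/unit, collide at t=7/3
Earliest collision: t=7/3 between 0 and 1

Answer: 7/3 0 1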